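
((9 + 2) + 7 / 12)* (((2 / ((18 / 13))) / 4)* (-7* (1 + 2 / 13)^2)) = -24325 / 624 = -38.98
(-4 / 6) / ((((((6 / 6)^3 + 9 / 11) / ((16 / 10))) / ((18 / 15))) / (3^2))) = -792 / 125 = -6.34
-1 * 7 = -7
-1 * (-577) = 577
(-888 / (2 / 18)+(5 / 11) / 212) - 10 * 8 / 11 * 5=-18722139 / 2332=-8028.36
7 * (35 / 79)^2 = 8575 / 6241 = 1.37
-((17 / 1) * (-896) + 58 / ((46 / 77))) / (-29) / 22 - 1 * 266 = -4251387 / 14674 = -289.72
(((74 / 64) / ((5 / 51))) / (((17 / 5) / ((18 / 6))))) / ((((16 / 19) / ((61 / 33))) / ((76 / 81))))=814777 / 38016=21.43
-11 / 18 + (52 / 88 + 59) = 5839 / 99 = 58.98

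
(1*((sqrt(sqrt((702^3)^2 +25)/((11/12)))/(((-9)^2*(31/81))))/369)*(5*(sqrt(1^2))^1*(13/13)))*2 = 20*119680300997734489^(1/4)*sqrt(33)/125829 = 16.98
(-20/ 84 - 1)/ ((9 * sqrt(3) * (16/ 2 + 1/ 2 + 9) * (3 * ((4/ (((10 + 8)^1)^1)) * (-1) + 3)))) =-52 * sqrt(3)/ 165375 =-0.00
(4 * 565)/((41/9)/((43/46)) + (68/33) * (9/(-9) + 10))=4810410/49847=96.50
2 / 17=0.12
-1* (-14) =14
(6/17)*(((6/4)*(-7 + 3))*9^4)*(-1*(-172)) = -40625712/17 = -2389747.76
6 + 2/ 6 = 19/ 3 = 6.33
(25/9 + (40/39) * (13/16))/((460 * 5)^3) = 13/43801200000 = 0.00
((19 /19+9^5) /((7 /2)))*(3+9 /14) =3011550 /49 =61460.20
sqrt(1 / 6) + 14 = sqrt(6) / 6 + 14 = 14.41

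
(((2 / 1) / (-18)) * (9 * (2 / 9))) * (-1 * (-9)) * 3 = -6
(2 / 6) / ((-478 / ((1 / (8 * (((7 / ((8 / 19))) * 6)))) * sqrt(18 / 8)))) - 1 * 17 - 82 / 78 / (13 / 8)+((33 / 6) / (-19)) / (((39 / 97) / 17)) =-3853206925 / 128928072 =-29.89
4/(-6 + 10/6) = -0.92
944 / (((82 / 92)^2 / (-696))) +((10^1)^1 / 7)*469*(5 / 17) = -23628835978 / 28577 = -826848.02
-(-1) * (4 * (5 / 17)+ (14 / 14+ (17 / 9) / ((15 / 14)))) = 9041 / 2295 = 3.94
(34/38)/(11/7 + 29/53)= 6307/14934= 0.42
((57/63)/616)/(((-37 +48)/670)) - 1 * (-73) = 5200169/71148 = 73.09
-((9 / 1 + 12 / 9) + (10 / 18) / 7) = -656 / 63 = -10.41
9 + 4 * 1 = 13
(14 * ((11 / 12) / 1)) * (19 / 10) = 24.38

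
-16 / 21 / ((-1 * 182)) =8 / 1911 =0.00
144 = 144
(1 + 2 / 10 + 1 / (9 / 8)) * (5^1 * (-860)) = -80840 / 9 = -8982.22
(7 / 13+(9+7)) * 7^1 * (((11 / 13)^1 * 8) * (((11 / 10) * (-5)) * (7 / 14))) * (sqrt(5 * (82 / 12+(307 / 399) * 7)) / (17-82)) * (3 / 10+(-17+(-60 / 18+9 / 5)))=-19922287 * sqrt(794010) / 3756870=-4725.26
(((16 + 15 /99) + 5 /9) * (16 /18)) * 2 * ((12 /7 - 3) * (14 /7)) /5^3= -52928 /86625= -0.61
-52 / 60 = -13 / 15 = -0.87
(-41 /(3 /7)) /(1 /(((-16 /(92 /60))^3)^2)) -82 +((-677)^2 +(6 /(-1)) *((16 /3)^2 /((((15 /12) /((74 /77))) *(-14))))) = -147262989952887551581 /1196870162565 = -123040071.14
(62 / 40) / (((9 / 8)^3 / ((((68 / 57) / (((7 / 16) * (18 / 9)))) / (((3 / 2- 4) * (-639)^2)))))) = -4317184 / 2969218439775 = -0.00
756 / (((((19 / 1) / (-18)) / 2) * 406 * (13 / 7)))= -13608 / 7163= -1.90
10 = 10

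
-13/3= -4.33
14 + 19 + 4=37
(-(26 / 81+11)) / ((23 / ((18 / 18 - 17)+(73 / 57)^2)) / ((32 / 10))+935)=-136904432 / 11300879673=-0.01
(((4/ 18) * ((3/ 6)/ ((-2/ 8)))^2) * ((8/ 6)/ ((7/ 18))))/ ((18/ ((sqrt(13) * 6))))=64 * sqrt(13)/ 63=3.66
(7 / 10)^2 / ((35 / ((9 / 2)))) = 63 / 1000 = 0.06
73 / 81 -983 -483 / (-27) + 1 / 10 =-964.11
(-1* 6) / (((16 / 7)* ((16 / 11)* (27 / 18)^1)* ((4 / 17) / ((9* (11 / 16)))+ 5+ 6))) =-129591 / 1188928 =-0.11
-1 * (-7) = 7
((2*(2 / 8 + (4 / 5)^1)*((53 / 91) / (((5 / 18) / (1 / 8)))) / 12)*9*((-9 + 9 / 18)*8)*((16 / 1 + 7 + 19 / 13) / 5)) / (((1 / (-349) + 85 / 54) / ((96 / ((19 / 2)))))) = -10497052235232 / 11885115125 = -883.21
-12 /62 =-0.19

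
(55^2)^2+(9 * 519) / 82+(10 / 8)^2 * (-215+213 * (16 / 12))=6002918093 / 656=9150789.78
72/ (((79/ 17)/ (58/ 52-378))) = -5996988/ 1027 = -5839.33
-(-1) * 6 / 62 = 3 / 31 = 0.10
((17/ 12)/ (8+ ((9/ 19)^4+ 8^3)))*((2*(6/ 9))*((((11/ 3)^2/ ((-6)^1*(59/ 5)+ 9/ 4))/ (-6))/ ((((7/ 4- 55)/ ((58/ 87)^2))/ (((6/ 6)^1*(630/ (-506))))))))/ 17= 8027773600/ 110614219787890107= 0.00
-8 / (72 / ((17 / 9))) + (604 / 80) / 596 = -190409 / 965520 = -0.20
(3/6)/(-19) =-1/38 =-0.03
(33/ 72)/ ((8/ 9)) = 33/ 64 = 0.52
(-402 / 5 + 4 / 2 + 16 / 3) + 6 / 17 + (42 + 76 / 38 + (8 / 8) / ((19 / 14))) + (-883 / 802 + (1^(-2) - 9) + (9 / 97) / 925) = -2585385700453 / 69728707050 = -37.08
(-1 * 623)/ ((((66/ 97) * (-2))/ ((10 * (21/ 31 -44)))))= -198335.37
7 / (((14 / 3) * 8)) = 3 / 16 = 0.19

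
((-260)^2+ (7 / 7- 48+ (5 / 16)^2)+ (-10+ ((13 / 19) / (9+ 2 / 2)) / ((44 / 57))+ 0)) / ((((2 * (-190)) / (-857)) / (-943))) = -768558117121513 / 5350400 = -143644983.01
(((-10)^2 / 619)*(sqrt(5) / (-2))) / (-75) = 0.00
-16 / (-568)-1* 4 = -282 / 71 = -3.97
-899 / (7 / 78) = -70122 / 7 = -10017.43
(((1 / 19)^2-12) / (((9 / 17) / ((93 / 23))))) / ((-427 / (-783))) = -9765837 / 58121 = -168.03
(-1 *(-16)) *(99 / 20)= 396 / 5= 79.20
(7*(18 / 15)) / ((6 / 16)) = 112 / 5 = 22.40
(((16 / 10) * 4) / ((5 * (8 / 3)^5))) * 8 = 243 / 3200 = 0.08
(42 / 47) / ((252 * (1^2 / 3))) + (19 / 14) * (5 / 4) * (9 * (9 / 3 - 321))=-6389401 / 1316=-4855.17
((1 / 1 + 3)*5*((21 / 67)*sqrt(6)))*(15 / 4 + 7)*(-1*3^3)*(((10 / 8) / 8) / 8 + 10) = -312686325*sqrt(6) / 17152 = -44654.96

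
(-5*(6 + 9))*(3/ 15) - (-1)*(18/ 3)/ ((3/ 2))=-11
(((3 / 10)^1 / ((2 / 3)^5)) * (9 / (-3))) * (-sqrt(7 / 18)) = 729 * sqrt(14) / 640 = 4.26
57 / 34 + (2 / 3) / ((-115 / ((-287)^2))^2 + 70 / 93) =41372878983503 / 16147513960630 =2.56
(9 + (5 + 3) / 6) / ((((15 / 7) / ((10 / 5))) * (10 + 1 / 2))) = 124 / 135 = 0.92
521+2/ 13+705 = 15940/ 13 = 1226.15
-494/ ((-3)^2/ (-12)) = 1976/ 3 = 658.67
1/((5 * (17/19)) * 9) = 19/765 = 0.02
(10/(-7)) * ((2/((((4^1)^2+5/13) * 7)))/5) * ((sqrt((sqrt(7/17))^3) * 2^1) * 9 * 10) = -3120 * 17^(1/4) * 7^(3/4)/59143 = -0.46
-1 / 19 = -0.05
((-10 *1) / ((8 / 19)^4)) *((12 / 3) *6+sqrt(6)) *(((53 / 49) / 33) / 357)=-34535065 / 49260288 - 34535065 *sqrt(6) / 1182246912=-0.77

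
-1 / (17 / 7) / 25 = -7 / 425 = -0.02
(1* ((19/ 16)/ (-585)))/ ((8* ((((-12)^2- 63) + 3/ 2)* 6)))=-19/ 37065600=-0.00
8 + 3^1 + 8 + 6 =25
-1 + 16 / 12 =0.33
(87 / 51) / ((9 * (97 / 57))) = 551 / 4947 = 0.11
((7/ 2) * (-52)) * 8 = -1456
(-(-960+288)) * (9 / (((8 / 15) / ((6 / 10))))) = 6804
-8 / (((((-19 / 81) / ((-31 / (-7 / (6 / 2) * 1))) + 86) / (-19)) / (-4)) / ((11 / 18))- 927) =2798928 / 323678077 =0.01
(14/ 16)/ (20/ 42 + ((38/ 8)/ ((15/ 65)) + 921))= 147/ 158266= 0.00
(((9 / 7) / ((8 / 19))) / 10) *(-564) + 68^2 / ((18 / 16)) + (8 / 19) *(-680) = 87421339 / 23940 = 3651.69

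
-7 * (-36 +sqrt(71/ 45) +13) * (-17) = -2737 +119 * sqrt(355)/ 15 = -2587.52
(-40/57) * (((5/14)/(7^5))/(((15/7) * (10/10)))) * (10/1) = -200/2873997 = -0.00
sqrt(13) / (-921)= -sqrt(13) / 921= -0.00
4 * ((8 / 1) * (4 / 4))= 32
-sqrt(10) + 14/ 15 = 14/ 15 - sqrt(10) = -2.23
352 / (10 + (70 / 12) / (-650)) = 274560 / 7793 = 35.23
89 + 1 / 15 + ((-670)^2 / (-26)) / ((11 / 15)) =-50310202 / 2145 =-23454.64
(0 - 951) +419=-532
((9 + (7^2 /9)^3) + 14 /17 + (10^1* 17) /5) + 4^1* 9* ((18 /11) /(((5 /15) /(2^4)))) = 413446390 /136323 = 3032.84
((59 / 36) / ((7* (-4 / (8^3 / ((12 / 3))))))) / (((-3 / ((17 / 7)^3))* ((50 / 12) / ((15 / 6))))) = 2318936 / 108045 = 21.46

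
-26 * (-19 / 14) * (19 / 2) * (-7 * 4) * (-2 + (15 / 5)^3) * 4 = -938600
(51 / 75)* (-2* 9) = -306 / 25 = -12.24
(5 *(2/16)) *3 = 15/8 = 1.88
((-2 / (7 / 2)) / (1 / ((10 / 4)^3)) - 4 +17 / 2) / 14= -31 / 98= -0.32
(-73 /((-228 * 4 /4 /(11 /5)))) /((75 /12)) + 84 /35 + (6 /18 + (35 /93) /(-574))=17178267 /6037250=2.85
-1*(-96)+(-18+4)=82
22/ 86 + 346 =14889/ 43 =346.26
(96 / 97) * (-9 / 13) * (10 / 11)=-8640 / 13871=-0.62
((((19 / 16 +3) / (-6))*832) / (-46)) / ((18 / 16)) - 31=-12283 / 621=-19.78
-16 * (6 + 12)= -288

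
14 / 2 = 7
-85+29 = -56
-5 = -5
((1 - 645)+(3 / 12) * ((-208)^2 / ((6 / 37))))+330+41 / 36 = 2389889 / 36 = 66385.81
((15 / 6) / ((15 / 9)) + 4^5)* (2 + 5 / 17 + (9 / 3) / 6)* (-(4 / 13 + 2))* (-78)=8768025 / 17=515766.18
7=7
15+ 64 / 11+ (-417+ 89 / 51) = -221279 / 561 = -394.44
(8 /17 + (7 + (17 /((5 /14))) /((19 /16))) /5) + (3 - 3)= 79841 /8075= 9.89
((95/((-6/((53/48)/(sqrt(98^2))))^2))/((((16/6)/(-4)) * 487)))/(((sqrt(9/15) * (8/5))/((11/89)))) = -14677025 * sqrt(15)/552428501925888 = -0.00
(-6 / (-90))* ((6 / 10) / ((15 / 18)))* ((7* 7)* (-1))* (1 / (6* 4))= -0.10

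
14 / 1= 14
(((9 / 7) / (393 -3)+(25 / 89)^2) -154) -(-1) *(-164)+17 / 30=-3431252807 / 10812165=-317.35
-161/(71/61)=-9821/71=-138.32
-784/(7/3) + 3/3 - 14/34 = -5702/17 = -335.41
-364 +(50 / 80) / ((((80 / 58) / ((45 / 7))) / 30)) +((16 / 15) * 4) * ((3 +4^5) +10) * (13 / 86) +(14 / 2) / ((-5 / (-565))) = 170950643 / 144480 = 1183.21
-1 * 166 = -166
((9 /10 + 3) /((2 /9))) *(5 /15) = 117 /20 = 5.85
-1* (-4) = 4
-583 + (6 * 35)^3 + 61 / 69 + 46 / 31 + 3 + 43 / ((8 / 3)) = 158464623491 / 17112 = 9260438.49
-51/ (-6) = 17/ 2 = 8.50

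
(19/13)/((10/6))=57/65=0.88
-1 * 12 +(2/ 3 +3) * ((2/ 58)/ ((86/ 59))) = -89135/ 7482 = -11.91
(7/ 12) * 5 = 35/ 12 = 2.92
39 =39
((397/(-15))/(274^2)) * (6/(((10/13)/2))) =-5161/938450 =-0.01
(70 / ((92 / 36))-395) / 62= -8455 / 1426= -5.93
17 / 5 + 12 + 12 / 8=169 / 10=16.90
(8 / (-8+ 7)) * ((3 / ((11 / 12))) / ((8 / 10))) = -360 / 11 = -32.73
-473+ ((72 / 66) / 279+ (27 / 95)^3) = -414842192416 / 877094625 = -472.97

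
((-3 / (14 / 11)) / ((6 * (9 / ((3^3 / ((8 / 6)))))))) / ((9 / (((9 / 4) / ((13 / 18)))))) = -0.31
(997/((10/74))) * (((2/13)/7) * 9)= 664002/455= 1459.35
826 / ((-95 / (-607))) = 501382 / 95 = 5277.71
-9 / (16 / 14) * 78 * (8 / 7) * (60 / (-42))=7020 / 7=1002.86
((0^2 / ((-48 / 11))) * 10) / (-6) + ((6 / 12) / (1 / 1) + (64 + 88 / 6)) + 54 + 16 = 895 / 6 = 149.17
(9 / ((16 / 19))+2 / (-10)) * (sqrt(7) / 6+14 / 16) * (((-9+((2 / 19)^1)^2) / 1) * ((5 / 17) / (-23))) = 2722555 * sqrt(7) / 13550496+19057885 / 18067328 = 1.59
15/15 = 1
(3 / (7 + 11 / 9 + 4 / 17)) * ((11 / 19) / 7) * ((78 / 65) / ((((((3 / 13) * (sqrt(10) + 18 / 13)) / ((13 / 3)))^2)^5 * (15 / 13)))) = 2727527231269694296207444418985332856338716483099907 / 10336194540852100692582782562125521856738400 - 182057140237572687114187148638528464726833117829547 * sqrt(10) / 2182085514179887923989698540893165725311440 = 44029.87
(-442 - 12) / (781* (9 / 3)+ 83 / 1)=-227 / 1213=-0.19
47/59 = 0.80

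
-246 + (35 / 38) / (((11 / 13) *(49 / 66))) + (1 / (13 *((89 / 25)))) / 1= -37625786 / 153881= -244.51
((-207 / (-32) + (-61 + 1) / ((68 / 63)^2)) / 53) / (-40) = 416457 / 19605760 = 0.02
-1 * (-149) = 149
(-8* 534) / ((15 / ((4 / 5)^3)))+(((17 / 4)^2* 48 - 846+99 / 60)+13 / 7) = -2122933 / 17500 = -121.31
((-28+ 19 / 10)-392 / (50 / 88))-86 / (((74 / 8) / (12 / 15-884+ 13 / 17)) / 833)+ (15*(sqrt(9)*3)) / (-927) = 1302111066399 / 190550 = 6833435.14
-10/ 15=-2/ 3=-0.67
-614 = -614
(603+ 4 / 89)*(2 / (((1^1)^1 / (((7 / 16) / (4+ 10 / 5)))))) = 87.94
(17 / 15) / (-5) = -17 / 75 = -0.23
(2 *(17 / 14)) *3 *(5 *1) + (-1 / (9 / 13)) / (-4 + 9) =11384 / 315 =36.14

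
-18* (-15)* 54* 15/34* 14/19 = 1530900/323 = 4739.63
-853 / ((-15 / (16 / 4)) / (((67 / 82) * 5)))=929.28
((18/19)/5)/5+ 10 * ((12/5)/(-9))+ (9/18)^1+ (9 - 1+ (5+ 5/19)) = 31733/2850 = 11.13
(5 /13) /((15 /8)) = 8 /39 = 0.21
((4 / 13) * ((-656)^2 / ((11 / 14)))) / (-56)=-430336 / 143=-3009.34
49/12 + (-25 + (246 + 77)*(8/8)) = 3625/12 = 302.08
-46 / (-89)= 46 / 89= 0.52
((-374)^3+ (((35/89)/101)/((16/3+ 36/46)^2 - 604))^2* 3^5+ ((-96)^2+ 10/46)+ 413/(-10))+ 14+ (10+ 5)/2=-52304427.58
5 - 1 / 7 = 34 / 7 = 4.86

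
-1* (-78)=78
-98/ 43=-2.28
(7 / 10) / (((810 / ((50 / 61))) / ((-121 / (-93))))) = 847 / 919026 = 0.00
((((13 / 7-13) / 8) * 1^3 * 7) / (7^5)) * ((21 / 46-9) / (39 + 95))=15327 / 414393392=0.00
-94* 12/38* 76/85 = -2256/85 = -26.54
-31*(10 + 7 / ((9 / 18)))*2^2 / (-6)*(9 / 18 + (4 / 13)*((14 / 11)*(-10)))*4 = -969184 / 143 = -6777.51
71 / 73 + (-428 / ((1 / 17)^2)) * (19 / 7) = -171560307 / 511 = -335734.46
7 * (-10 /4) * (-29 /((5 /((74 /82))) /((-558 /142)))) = -2095569 /5822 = -359.94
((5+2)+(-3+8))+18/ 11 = 150/ 11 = 13.64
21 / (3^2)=7 / 3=2.33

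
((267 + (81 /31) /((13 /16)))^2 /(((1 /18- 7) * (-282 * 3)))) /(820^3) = 11858556609 /526089362383000000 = 0.00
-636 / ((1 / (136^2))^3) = -4024302012727296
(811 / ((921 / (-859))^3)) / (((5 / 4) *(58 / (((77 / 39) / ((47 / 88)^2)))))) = -613036609815650944 / 9759042643666095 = -62.82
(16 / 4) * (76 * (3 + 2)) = 1520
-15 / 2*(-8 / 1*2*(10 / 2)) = 600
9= 9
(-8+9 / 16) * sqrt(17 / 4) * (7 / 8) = -833 * sqrt(17) / 256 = -13.42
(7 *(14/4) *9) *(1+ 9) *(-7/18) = -1715/2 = -857.50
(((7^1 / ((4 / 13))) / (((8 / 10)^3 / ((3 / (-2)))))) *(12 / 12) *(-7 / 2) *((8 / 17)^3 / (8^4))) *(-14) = -1672125 / 20123648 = -0.08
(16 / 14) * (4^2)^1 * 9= 1152 / 7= 164.57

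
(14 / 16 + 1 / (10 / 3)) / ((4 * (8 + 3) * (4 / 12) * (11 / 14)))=987 / 9680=0.10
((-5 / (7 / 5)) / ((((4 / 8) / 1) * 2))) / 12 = -25 / 84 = -0.30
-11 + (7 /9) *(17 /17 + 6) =-5.56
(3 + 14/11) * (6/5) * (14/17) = 3948/935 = 4.22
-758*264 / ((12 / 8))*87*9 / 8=-13057308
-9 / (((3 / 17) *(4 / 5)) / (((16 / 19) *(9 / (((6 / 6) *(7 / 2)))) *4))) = -552.18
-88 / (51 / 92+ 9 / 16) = -78.79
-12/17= -0.71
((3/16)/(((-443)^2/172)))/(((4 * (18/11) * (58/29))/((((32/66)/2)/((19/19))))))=43/14129928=0.00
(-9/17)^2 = 81/289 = 0.28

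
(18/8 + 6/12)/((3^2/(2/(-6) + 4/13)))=-11/1404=-0.01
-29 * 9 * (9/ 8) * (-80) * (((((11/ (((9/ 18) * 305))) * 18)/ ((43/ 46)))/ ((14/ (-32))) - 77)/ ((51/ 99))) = -1141118609994/ 312137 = -3655826.16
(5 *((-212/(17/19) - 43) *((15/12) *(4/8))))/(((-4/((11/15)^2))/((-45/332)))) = -2879195/180608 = -15.94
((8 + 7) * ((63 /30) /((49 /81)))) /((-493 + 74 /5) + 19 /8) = -14580 /133231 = -0.11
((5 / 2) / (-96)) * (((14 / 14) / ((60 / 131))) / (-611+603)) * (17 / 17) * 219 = 9563 / 6144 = 1.56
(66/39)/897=22/11661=0.00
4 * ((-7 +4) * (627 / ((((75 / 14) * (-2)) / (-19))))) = -333564 / 25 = -13342.56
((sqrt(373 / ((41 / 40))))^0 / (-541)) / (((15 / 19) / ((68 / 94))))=-646 / 381405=-0.00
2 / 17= 0.12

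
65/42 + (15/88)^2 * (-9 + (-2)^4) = 284755/162624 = 1.75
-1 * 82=-82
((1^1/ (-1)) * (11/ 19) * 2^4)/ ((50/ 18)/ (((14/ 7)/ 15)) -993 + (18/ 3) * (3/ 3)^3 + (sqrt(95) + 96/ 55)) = 19166400 * sqrt(95)/ 1924290466039 + 18484482720/ 1924290466039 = 0.01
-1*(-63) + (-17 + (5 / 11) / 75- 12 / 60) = 7558 / 165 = 45.81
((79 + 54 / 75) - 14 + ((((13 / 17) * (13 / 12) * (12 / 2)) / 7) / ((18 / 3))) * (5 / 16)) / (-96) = -37560389 / 54835200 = -0.68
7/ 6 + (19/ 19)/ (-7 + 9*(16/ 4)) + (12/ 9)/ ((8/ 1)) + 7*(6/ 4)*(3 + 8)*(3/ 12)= 21049/ 696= 30.24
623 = 623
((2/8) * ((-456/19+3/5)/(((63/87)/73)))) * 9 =-743067/140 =-5307.62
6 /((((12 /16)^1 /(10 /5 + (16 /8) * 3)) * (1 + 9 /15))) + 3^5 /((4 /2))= 323 /2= 161.50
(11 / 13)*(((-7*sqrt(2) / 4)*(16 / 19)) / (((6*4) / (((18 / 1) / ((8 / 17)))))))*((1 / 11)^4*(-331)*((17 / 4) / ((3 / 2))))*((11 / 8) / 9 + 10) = 489487103*sqrt(2) / 378728064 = 1.83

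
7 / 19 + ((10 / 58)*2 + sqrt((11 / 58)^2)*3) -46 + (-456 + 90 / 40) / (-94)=-8264387 / 207176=-39.89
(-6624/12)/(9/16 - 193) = 2.87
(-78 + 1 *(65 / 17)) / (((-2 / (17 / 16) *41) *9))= 1261 / 11808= 0.11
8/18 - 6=-50/9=-5.56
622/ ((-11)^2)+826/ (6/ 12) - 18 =198336/ 121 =1639.14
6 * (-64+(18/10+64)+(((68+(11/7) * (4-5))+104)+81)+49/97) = 5168556/3395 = 1522.40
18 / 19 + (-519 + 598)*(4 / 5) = 6094 / 95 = 64.15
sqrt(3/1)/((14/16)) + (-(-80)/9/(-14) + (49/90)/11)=-4057/6930 + 8 * sqrt(3)/7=1.39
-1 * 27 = -27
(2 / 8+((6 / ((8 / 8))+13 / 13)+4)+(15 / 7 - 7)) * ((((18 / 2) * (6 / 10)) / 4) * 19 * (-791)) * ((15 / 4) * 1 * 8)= -3891169.12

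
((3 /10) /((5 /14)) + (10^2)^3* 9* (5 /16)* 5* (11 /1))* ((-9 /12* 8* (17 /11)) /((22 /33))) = -591679690713 /275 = -2151562511.68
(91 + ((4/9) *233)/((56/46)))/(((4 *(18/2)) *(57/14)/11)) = 61006/4617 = 13.21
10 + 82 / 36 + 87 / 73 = 17699 / 1314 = 13.47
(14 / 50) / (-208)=-7 / 5200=-0.00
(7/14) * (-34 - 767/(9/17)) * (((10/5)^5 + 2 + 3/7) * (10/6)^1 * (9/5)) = -3216145/42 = -76574.88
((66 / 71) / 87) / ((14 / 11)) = 121 / 14413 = 0.01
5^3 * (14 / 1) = 1750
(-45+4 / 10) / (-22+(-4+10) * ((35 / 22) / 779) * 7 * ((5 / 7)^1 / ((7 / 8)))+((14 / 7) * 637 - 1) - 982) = -1910887 / 11528305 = -0.17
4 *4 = 16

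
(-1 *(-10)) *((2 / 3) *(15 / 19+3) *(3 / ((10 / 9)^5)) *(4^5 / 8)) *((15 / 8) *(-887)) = -22626632016 / 2375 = -9527002.95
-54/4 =-27/2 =-13.50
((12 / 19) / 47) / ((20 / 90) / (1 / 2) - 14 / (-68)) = 3672 / 177707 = 0.02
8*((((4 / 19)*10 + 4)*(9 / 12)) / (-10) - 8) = -6428 / 95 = -67.66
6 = 6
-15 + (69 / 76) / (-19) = -15.05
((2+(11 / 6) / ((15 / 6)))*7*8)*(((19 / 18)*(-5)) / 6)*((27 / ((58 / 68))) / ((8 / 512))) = -23731456 / 87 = -272775.36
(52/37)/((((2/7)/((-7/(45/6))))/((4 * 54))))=-183456/185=-991.65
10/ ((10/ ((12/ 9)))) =4/ 3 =1.33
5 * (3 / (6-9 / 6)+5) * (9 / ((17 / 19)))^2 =48735 / 17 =2866.76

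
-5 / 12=-0.42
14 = 14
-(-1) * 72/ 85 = 72/ 85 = 0.85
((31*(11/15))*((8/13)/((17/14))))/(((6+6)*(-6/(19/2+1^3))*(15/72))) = -133672/16575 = -8.06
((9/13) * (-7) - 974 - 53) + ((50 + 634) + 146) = -201.85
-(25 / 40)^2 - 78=-5017 / 64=-78.39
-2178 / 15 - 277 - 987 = -1409.20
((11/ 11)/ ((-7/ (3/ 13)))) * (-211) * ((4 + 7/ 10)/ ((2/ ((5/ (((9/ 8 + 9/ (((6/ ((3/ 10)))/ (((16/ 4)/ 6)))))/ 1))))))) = 99170/ 1729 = 57.36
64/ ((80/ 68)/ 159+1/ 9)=540.04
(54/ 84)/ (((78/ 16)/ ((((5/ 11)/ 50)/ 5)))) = 6/ 25025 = 0.00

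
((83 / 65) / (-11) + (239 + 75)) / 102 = 74809 / 24310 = 3.08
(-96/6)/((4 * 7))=-4/7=-0.57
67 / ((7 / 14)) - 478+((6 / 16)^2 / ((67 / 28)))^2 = -344.00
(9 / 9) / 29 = 0.03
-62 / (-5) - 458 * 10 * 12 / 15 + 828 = -14118 / 5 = -2823.60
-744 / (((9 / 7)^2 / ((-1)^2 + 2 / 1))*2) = -6076 / 9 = -675.11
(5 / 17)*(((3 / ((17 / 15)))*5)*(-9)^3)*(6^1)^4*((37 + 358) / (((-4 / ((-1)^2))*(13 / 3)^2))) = 944636377500 / 48841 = 19341053.16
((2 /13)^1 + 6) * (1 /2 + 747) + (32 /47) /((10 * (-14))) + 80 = 4680.00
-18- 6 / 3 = -20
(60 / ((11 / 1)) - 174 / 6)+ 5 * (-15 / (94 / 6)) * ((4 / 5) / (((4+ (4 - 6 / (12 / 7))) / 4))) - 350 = -194883 / 517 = -376.95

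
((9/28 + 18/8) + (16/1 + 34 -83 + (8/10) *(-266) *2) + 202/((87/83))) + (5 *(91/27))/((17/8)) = -118980341/465885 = -255.39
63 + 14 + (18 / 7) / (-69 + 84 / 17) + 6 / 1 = 70267 / 847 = 82.96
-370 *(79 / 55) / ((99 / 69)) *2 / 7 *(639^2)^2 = -14945099838249852 / 847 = -17644745971959.68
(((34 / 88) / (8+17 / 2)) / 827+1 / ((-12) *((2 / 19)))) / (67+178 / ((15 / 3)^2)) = -15843375 / 1483393208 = -0.01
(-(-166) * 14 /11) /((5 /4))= 9296 /55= 169.02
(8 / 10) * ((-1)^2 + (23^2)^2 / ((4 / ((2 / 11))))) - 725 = 9451.84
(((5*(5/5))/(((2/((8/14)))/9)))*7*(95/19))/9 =50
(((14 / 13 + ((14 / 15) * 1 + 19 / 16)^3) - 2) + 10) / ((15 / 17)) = 56874706609 / 2695680000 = 21.10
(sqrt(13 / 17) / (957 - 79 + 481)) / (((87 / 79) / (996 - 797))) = 15721 * sqrt(221) / 2009961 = 0.12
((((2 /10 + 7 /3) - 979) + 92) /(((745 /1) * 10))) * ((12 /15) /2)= -13267 /279375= -0.05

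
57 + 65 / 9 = 578 / 9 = 64.22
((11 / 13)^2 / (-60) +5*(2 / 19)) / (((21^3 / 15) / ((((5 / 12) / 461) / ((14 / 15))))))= 2477525 / 3070768899744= 0.00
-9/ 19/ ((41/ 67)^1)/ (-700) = 603/ 545300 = 0.00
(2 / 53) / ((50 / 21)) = 21 / 1325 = 0.02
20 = 20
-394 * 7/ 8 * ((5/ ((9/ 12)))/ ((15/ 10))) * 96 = -441280/ 3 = -147093.33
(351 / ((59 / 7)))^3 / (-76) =-14832537993 / 15608804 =-950.27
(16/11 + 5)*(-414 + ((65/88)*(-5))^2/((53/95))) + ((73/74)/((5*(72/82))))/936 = -552846679255279/219874065840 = -2514.38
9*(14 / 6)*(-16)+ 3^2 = -327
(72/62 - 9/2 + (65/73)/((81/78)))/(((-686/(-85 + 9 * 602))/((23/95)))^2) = -8.79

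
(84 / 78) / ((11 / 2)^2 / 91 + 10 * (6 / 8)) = 392 / 2851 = 0.14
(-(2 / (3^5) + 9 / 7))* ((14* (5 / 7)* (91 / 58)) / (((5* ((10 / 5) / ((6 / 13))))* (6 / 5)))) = -11005 / 14094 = -0.78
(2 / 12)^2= 1 / 36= 0.03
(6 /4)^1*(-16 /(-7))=24 /7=3.43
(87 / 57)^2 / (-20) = -841 / 7220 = -0.12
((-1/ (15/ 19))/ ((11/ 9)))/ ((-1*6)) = 19/ 110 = 0.17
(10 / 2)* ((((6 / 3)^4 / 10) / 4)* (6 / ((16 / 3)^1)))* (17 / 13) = 153 / 52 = 2.94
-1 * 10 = -10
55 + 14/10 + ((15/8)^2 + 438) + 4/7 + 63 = 1257731/2240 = 561.49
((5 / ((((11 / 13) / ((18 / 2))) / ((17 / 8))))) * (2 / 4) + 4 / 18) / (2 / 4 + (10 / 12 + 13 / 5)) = 7615 / 528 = 14.42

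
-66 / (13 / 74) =-4884 / 13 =-375.69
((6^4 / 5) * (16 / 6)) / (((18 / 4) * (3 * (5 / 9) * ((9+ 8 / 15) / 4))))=27648 / 715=38.67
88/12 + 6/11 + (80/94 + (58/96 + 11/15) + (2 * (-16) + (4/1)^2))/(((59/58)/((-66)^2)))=-54113876263/915090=-59135.03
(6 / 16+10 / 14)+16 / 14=125 / 56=2.23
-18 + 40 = 22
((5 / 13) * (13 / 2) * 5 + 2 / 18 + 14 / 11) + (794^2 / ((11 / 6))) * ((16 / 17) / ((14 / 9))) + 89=4904694485 / 23562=208161.21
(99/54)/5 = 11/30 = 0.37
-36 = -36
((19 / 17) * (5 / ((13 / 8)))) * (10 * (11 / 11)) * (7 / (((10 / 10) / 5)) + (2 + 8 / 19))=284400 / 221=1286.88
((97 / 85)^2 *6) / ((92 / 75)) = 84681 / 13294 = 6.37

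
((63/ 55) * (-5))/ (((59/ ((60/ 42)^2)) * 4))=-225/ 4543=-0.05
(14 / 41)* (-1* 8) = -2.73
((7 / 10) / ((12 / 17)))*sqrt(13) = 3.58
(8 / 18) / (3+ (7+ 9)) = 4 / 171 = 0.02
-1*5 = -5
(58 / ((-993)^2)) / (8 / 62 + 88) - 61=-82163518075 / 1346942934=-61.00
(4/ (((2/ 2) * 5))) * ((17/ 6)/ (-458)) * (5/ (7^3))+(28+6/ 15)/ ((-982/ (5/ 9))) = -5601878/ 347099193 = -0.02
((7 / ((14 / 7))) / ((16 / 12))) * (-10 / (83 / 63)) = -6615 / 332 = -19.92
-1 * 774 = -774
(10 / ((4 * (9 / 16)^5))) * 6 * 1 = 266.37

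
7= 7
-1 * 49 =-49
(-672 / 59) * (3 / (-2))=1008 / 59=17.08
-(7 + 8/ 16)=-15/ 2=-7.50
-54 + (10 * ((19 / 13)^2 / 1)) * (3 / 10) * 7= -1545 / 169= -9.14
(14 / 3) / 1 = 14 / 3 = 4.67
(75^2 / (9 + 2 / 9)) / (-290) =-10125 / 4814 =-2.10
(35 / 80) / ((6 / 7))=49 / 96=0.51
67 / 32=2.09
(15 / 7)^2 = 225 / 49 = 4.59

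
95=95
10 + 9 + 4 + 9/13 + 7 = 399/13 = 30.69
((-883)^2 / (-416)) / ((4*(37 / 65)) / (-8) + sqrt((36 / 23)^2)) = -1463.57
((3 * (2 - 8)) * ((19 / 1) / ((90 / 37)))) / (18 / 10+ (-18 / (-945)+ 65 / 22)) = -324786 / 11027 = -29.45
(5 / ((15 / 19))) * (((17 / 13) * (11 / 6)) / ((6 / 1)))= 3553 / 1404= 2.53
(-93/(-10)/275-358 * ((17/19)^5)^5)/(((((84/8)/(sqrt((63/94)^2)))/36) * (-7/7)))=306316434961331693589911505971734625022/6015068533853549786303396064377247875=50.92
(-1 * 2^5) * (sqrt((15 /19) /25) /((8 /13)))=-52 * sqrt(285) /95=-9.24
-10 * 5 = -50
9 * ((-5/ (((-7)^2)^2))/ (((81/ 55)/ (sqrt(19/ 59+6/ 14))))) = -0.01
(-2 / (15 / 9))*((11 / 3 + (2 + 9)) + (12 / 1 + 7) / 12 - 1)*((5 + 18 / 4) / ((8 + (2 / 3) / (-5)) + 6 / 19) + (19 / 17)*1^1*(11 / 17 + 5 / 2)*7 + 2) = -6852877677 / 13478960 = -508.41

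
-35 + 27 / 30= -341 / 10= -34.10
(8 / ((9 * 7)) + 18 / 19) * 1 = 1.07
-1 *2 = -2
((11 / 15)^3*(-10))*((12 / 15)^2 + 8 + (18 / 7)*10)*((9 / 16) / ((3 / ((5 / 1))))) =-222277 / 1750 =-127.02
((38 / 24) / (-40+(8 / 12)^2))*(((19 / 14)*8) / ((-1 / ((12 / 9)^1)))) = 361 / 623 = 0.58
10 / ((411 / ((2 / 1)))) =20 / 411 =0.05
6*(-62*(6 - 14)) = 2976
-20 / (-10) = 2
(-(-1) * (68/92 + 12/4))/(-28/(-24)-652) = -516/89815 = -0.01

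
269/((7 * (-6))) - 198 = -8585/42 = -204.40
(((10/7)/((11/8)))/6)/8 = 5/231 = 0.02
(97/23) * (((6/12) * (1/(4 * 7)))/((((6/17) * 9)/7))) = 0.17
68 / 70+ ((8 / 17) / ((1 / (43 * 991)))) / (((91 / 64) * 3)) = 109111822 / 23205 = 4702.08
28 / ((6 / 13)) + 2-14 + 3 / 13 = 1907 / 39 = 48.90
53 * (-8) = -424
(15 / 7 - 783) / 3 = -1822 / 7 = -260.29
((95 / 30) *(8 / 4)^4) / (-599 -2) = -152 / 1803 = -0.08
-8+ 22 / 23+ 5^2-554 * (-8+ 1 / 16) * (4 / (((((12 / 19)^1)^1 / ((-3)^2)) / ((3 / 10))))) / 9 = 15406263 / 1840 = 8372.97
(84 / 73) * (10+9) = 1596 / 73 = 21.86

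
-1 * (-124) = 124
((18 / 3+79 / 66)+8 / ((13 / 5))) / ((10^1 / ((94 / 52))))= 82861 / 44616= 1.86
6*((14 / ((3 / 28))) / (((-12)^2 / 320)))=1742.22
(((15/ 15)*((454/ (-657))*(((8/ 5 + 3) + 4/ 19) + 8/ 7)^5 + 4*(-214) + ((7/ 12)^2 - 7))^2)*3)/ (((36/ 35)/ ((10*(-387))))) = -410492831748.01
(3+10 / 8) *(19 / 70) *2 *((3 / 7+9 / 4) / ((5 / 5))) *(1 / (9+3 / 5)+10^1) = 783275 / 12544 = 62.44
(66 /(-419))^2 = 4356 /175561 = 0.02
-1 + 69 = 68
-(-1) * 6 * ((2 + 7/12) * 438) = 6789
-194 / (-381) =194 / 381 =0.51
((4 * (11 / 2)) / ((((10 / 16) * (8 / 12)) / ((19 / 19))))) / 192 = 11 / 40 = 0.28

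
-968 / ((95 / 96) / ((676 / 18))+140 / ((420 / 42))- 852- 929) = 0.55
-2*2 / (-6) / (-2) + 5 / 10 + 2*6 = 73 / 6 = 12.17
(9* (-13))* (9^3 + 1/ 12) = -341211/ 4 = -85302.75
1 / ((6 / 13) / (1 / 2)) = 13 / 12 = 1.08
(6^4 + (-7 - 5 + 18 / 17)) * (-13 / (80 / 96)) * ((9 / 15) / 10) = -2555982 / 2125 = -1202.82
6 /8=3 /4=0.75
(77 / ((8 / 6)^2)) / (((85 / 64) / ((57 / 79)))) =158004 / 6715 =23.53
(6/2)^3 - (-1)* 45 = 72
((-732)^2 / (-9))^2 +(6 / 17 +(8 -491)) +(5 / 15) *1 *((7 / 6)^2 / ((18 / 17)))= 3544534813.78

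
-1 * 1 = -1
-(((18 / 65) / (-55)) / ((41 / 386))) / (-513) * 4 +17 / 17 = 8351687 / 8354775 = 1.00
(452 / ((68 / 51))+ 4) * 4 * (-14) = -19208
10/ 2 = 5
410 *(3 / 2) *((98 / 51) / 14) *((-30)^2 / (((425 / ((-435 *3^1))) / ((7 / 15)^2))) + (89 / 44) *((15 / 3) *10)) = -42264.88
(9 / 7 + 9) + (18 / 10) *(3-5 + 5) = 549 / 35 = 15.69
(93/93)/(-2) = -1/2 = -0.50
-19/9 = -2.11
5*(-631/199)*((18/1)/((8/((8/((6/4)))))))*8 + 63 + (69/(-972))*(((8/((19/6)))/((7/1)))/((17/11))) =-17724770509/12148353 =-1459.03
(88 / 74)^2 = 1936 / 1369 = 1.41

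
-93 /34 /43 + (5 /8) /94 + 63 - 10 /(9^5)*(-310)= 2044831570807 /32459943888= 63.00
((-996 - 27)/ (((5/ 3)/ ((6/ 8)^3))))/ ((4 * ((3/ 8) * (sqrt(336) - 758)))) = 27621 * sqrt(21)/ 22969120+10468359/ 45938240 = 0.23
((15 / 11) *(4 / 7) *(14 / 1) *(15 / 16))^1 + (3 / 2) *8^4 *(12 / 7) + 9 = 1624977 / 154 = 10551.80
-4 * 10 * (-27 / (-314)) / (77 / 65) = -2.90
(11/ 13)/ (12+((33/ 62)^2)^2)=162539696/ 2320525389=0.07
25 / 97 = 0.26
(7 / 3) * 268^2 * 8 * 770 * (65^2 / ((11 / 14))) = 16653687232000 / 3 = 5551229077333.33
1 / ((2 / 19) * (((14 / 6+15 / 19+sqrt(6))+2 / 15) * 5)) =251256 / 186917 - 308655 * sqrt(6) / 747668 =0.33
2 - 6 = -4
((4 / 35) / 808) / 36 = 1 / 254520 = 0.00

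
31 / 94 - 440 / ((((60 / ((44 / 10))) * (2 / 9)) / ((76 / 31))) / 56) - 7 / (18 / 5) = -1307114953 / 65565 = -19936.17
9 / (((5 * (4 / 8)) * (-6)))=-3 / 5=-0.60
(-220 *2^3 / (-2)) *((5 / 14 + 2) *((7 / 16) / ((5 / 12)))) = 2178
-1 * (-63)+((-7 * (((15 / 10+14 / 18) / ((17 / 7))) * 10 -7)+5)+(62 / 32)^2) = 2158169 / 39168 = 55.10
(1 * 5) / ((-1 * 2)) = -2.50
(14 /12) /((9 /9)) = 7 /6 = 1.17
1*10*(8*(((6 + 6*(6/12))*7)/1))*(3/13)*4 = 60480/13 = 4652.31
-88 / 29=-3.03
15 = 15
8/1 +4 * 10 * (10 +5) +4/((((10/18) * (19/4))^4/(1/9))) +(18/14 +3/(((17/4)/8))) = 5960401218649/9692624375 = 614.94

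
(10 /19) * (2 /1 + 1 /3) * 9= 210 /19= 11.05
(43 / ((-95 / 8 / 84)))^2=92518.43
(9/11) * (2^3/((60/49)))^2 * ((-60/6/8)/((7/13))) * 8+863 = 11793/55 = 214.42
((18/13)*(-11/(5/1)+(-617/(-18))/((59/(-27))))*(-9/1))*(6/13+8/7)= 124799778/348985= 357.61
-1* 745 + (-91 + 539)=-297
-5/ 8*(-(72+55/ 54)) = 19715/ 432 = 45.64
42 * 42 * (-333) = -587412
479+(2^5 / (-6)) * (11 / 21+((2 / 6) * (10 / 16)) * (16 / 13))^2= 11819141 / 24843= 475.75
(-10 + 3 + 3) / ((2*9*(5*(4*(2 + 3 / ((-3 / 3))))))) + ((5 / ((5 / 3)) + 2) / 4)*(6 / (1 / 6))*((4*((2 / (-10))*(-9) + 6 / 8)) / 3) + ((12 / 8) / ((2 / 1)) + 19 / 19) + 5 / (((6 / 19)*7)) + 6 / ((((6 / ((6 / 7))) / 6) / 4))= 31967 / 180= 177.59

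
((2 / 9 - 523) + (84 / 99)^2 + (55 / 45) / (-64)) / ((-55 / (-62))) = -225597385 / 383328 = -588.52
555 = 555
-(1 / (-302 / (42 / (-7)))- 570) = 86067 / 151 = 569.98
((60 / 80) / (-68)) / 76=-3 / 20672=-0.00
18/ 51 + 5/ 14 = 169/ 238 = 0.71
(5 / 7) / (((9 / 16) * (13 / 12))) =320 / 273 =1.17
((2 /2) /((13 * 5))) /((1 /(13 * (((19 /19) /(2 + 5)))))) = 1 /35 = 0.03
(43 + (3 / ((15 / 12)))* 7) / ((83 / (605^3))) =13242418475 / 83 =159547210.54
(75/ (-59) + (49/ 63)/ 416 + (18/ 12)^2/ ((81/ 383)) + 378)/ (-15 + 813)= 85568389/ 176275008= 0.49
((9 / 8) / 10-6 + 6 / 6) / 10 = -391 / 800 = -0.49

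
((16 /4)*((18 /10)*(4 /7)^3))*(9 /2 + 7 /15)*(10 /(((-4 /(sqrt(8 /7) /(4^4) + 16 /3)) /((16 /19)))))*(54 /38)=-106.55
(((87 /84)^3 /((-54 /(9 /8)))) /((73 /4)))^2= 594823321 /369791053922304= 0.00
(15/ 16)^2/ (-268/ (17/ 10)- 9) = -3825/ 725248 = -0.01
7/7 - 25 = -24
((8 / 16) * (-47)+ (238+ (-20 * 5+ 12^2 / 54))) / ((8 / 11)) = 7733 / 48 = 161.10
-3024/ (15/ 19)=-19152/ 5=-3830.40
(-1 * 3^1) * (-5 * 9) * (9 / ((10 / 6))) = 729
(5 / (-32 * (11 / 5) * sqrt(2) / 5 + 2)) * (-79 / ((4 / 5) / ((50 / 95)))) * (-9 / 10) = -9776250 * sqrt(2) / 1165213- 11109375 / 9321704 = -13.06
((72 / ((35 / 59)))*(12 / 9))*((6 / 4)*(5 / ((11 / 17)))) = 144432 / 77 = 1875.74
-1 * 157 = -157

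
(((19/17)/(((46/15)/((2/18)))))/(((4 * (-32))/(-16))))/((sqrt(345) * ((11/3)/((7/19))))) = 7 * sqrt(345)/4748304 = 0.00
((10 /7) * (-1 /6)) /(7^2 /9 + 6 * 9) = -3 /749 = -0.00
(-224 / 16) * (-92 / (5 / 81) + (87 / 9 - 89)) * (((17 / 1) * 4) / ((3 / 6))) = 44831584 / 15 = 2988772.27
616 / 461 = 1.34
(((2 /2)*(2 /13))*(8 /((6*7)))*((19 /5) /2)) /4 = 19 /1365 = 0.01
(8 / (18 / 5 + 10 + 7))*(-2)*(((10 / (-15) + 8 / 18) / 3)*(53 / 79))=8480 / 219699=0.04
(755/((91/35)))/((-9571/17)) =-0.52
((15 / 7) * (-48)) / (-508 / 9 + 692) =-162 / 1001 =-0.16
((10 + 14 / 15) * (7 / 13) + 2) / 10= 769 / 975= 0.79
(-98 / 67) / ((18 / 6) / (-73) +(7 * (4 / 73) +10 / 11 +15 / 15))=-39347 / 60568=-0.65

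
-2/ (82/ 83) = -83/ 41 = -2.02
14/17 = 0.82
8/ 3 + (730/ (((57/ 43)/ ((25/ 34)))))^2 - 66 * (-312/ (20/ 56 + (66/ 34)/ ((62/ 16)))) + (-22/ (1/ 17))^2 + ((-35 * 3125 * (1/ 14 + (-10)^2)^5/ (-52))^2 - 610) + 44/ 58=94318289945474703765712570470533999343295455717083/ 211673005957252741644288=445584875213243938841454400.00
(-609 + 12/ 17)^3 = -1105828081821/ 4913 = -225082043.93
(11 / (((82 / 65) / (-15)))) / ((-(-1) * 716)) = -10725 / 58712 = -0.18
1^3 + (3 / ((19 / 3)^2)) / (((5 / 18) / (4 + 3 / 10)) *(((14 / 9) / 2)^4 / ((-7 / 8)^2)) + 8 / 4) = 1930093543 / 1861537654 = 1.04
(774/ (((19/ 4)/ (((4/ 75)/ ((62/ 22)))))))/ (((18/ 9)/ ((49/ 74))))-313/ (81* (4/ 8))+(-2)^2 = -119481062/ 44130825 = -2.71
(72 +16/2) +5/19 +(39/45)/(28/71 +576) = 72011849/897180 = 80.26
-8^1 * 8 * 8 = -512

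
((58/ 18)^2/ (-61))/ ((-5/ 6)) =1682/ 8235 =0.20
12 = 12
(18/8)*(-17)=-153/4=-38.25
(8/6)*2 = 8/3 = 2.67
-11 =-11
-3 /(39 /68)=-68 /13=-5.23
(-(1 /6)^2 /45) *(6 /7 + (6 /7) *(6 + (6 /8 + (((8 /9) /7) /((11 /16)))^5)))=-990991453448191 /241667341302279816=-0.00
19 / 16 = 1.19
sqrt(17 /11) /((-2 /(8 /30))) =-0.17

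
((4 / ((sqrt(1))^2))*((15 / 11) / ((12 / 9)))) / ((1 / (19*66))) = 5130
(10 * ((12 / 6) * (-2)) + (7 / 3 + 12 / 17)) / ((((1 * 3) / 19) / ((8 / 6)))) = -143260 / 459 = -312.11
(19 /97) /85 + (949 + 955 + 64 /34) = 15714019 /8245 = 1905.88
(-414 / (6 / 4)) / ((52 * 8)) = -69 / 104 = -0.66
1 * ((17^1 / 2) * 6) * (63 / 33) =1071 / 11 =97.36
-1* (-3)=3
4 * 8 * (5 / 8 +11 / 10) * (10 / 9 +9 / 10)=8326 / 75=111.01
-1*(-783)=783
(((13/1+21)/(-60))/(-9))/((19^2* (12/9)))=17/129960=0.00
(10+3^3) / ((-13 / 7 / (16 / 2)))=-2072 / 13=-159.38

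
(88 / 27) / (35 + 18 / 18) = 22 / 243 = 0.09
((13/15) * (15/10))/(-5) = -13/50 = -0.26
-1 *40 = -40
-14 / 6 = -7 / 3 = -2.33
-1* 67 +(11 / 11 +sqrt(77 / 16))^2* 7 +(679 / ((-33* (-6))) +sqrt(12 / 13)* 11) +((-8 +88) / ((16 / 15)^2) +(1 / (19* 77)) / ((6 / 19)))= 22* sqrt(39) / 13 +7* sqrt(77) / 2 +32870 / 693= 88.71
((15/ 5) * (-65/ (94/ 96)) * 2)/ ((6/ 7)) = -21840/ 47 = -464.68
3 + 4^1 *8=35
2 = 2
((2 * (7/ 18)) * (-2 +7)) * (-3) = -35/ 3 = -11.67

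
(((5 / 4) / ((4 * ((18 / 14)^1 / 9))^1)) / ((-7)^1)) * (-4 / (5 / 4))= 1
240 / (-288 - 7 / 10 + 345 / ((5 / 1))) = -2400 / 2197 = -1.09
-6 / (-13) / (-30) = -1 / 65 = -0.02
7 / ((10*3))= 7 / 30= 0.23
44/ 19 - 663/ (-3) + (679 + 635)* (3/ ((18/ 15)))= 66658/ 19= 3508.32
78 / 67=1.16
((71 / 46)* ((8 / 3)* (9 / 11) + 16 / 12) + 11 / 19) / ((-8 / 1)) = -86591 / 115368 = -0.75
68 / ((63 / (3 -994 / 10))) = -32776 / 315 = -104.05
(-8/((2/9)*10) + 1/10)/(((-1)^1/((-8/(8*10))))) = -7/20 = -0.35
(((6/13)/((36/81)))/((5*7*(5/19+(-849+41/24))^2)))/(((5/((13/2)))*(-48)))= -29241/26107410004375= -0.00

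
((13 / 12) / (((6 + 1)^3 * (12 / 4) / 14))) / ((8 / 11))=143 / 7056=0.02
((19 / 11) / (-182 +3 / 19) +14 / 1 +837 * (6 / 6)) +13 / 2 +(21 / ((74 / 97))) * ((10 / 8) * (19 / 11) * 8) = 340797201 / 255670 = 1332.96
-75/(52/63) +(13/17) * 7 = -75593/884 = -85.51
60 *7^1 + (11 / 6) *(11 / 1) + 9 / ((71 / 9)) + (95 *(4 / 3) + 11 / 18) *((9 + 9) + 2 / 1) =3817211 / 1278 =2986.86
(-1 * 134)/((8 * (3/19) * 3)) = -1273/36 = -35.36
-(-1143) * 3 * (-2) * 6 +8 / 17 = -699508 / 17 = -41147.53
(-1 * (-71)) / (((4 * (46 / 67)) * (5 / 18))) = 42813 / 460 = 93.07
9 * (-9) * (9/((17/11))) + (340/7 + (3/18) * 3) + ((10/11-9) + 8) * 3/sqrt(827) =-100587/238-3 * sqrt(827)/9097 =-422.64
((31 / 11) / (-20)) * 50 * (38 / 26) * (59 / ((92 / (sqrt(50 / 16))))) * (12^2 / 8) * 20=-4202.53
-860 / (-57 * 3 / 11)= 9460 / 171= 55.32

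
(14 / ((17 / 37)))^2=928.46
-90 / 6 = -15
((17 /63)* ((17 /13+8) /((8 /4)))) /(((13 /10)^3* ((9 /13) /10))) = 8.26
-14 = -14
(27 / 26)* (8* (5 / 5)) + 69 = 1005 / 13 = 77.31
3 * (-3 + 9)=18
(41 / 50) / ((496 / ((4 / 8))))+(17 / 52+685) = 441899333 / 644800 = 685.33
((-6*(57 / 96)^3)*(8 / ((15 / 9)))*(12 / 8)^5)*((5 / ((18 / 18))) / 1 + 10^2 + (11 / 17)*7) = -13965589323 / 2785280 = -5014.07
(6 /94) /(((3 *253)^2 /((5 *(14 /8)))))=0.00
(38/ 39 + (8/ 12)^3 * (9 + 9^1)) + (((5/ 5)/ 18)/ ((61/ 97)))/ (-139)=12513743/ 1984086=6.31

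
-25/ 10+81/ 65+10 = 8.75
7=7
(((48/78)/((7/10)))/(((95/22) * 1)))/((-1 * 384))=-11/20748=-0.00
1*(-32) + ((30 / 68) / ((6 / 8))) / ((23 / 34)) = -716 / 23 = -31.13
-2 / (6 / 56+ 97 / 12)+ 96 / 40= 927 / 430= 2.16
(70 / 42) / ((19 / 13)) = 65 / 57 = 1.14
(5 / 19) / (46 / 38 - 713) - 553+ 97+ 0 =-6166949 / 13524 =-456.00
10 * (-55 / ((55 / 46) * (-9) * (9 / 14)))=6440 / 81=79.51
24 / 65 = 0.37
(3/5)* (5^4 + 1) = 1878/5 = 375.60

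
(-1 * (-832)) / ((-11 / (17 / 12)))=-3536 / 33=-107.15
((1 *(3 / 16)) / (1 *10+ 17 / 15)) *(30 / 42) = 225 / 18704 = 0.01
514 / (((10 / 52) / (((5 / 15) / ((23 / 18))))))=80184 / 115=697.25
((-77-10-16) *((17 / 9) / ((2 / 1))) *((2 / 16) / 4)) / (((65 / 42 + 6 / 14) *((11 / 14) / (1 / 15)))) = -85799 / 657360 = -0.13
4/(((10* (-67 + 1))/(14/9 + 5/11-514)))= 50687/16335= 3.10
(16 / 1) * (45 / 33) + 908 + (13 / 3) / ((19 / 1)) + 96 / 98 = 28603907 / 30723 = 931.03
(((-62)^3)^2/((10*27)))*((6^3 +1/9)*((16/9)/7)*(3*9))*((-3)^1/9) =-176762333137408/1701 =-103916715542.27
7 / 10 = 0.70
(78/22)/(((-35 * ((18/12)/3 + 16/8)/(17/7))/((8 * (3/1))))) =-31824/13475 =-2.36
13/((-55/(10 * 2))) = -52/11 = -4.73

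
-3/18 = -1/6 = -0.17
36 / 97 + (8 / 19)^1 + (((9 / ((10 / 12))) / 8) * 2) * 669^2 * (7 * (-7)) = -1091283048529 / 18430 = -59212319.51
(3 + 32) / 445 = 7 / 89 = 0.08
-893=-893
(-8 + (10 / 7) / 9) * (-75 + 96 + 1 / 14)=-72865 / 441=-165.23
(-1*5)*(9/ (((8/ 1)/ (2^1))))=-45/ 4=-11.25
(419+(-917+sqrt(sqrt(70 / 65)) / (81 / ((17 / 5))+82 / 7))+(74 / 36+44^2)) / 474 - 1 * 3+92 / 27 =119 * 13^(3 / 4) * 14^(1 / 4) / 26059098+9799 / 2844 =3.45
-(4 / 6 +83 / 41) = -331 / 123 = -2.69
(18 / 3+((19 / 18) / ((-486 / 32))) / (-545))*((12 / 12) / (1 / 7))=50061494 / 1191915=42.00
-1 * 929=-929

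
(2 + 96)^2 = 9604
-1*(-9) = 9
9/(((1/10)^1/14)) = 1260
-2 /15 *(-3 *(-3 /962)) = -3 /2405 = -0.00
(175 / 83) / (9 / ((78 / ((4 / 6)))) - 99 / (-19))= 0.40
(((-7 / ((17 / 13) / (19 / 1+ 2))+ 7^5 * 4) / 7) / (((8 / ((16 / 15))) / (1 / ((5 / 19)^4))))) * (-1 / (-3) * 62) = 526793450596 / 95625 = 5508951.12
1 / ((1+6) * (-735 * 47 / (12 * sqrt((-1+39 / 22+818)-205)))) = -2 * sqrt(297066) / 886655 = -0.00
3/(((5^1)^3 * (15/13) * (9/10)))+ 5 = 5.02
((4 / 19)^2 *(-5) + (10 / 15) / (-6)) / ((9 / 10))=-10810 / 29241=-0.37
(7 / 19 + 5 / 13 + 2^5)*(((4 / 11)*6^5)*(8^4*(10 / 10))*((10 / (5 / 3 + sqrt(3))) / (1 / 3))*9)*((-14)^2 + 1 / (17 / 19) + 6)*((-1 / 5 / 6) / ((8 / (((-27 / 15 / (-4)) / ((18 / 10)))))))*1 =7507149863731200 / 46189 - 4504289918238720*sqrt(3) / 46189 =-6376174558.41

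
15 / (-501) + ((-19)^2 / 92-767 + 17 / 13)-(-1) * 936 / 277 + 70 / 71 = -2975296123563 / 3928129244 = -757.43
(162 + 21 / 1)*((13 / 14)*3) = 7137 / 14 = 509.79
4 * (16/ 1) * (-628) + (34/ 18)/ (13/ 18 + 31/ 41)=-43848078/ 1091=-40190.72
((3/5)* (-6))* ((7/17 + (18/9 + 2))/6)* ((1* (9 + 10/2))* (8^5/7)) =-2949120/17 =-173477.65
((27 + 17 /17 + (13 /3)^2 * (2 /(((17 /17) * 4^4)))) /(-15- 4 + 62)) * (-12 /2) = -32425 /8256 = -3.93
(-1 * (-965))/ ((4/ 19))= 18335/ 4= 4583.75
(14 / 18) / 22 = 7 / 198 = 0.04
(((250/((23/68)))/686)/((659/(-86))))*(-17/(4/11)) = 34174250/5198851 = 6.57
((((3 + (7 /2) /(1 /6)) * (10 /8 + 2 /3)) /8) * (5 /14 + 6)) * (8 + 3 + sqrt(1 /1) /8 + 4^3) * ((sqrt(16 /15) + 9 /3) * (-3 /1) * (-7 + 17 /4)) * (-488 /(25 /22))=-81724077963 /2800 - 9080453107 * sqrt(15) /3500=-39235297.46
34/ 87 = 0.39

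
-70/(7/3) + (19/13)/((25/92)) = -8002/325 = -24.62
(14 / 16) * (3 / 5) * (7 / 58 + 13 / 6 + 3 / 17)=6377 / 4930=1.29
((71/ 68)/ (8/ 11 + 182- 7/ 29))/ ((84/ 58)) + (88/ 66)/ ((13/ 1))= 230213777/ 2161332264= 0.11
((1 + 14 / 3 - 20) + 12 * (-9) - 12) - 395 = -1588 / 3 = -529.33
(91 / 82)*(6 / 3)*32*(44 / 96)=32.55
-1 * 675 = -675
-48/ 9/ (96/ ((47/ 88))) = -47/ 1584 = -0.03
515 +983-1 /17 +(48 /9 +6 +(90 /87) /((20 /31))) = 4469177 /2958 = 1510.88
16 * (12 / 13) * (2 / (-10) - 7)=-6912 / 65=-106.34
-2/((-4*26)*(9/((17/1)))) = 17/468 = 0.04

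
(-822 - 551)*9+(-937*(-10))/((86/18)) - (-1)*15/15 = -446978/43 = -10394.84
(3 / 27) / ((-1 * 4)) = -1 / 36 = -0.03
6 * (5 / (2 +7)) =10 / 3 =3.33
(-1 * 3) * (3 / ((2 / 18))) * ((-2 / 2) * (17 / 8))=172.12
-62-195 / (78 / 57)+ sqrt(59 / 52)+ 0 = -409 / 2+ sqrt(767) / 26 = -203.43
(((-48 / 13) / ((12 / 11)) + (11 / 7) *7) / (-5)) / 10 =-99 / 650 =-0.15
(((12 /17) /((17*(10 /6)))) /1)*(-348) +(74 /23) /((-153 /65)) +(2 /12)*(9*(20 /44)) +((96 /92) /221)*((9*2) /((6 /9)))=-789380491 /85546890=-9.23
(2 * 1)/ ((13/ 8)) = 16/ 13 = 1.23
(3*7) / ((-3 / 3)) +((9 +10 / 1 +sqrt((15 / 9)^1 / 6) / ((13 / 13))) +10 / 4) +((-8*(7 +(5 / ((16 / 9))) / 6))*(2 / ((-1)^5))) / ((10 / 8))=sqrt(10) / 6 +961 / 10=96.63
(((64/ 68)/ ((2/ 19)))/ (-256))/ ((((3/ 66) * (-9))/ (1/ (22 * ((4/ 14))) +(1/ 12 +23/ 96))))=9671/ 235008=0.04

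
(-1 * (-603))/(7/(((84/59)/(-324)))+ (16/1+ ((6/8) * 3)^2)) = -9648/25151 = -0.38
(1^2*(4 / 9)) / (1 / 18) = 8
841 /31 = 27.13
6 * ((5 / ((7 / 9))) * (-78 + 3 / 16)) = -168075 / 56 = -3001.34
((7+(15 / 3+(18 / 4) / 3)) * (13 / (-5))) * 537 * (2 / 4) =-188487 / 20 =-9424.35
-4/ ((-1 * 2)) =2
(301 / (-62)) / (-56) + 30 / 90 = 625 / 1488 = 0.42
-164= -164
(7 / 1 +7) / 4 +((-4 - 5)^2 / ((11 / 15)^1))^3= 3587236067 / 2662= 1347571.78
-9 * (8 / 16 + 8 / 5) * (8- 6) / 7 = -27 / 5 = -5.40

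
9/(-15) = -3/5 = -0.60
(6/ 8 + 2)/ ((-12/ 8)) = -11/ 6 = -1.83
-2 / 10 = -0.20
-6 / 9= -2 / 3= -0.67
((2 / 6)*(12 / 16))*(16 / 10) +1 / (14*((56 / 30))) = 859 / 1960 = 0.44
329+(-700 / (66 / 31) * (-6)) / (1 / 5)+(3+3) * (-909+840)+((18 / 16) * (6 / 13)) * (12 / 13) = 18179376 / 1859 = 9779.12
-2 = -2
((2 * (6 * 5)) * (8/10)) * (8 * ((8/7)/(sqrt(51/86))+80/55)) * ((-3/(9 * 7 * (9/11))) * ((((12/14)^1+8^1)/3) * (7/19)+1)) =-11264 * sqrt(4386)/10773 - 34816/513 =-137.11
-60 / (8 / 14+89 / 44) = -18480 / 799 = -23.13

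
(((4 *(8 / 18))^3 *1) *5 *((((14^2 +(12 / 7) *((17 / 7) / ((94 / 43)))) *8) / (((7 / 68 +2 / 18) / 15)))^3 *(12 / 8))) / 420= 26338381129872898163315048448000 / 192217861336616899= 137023588477807.70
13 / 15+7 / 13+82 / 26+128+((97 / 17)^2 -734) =-32059454 / 56355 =-568.88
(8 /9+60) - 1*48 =116 /9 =12.89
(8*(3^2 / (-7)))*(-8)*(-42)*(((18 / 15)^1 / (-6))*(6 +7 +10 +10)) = 114048 / 5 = 22809.60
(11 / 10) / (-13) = -11 / 130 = -0.08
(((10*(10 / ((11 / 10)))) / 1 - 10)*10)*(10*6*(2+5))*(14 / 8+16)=66349500 / 11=6031772.73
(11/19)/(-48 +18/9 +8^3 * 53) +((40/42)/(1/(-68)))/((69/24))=-266668547/11838330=-22.53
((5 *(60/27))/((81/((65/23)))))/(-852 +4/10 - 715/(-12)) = -130000/265594869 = -0.00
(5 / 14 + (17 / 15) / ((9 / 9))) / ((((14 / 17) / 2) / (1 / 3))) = 5321 / 4410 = 1.21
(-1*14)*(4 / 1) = -56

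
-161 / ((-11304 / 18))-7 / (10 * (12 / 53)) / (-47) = 285257 / 885480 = 0.32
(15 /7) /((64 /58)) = 435 /224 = 1.94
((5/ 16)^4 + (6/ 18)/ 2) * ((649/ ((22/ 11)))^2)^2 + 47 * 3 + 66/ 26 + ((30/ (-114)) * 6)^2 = 28843294727080524527/ 14762901504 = 1953768689.66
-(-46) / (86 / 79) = 1817 / 43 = 42.26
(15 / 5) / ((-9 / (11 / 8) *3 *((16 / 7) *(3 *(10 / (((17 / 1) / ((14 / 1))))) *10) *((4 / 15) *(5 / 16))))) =-187 / 57600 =-0.00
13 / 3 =4.33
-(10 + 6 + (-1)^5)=-15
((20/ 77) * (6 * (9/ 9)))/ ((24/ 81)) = 405/ 77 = 5.26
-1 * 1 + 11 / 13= -2 / 13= -0.15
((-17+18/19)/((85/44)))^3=-19335149504/33698267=-573.77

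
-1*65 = -65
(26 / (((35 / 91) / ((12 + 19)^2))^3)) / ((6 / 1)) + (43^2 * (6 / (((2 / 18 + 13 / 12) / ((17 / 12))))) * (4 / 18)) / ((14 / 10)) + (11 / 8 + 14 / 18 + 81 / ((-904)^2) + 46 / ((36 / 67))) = 435010502105639885851 / 6435576000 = 67594649197.78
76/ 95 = 4/ 5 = 0.80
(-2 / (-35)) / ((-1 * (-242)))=0.00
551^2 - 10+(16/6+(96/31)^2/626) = 273956563157/902379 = 303593.68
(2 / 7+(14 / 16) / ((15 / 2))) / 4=169 / 1680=0.10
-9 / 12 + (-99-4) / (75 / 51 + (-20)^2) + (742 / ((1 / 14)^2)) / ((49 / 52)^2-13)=-3578857953043 / 298034100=-12008.22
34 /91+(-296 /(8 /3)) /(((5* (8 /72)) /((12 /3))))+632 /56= -358331 /455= -787.54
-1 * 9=-9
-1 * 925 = -925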